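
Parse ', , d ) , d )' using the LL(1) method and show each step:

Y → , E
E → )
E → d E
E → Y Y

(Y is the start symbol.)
Stack is shown with the top on the left.

Stack    Input            Action
--------------------------------
Y $      , , d ) , d ) $  output Y → , E
, E $    , , d ) , d ) $  match ','
E $      , d ) , d ) $    output E → Y Y
Y Y $    , d ) , d ) $    output Y → , E
, E Y $  , d ) , d ) $    match ','
E Y $    d ) , d ) $      output E → d E
d E Y $  d ) , d ) $      match 'd'
E Y $    ) , d ) $        output E → )
) Y $    ) , d ) $        match ')'
Y $      , d ) $          output Y → , E
, E $    , d ) $          match ','
E $      d ) $            output E → d E
d E $    d ) $            match 'd'
E $      ) $              output E → )
) $      ) $              match ')'
$        $                accept

The string is accepted.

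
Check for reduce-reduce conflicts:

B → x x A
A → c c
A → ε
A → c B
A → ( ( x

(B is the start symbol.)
No reduce-reduce conflicts

Augment with B' → B and build the canonical LR(0) collection (I0 = CLOSURE({[B' → . B]}), then GOTO on every symbol after a dot until no new states appear). It has 11 states:
  I0: { [B → . x x A], [B' → . B] }  — shift
  I1: { [B' → B .] }  — accept
  I2: { [B → x . x A] }  — shift
  I3: { [A → . ( ( x], [A → . c B], [A → . c c], [A → .], [B → x x . A] }  — shift, reduce
  I4: { [A → ( . ( x] }  — shift
  I5: { [B → x x A .] }  — reduce
  I6: { [A → c . B], [A → c . c], [B → . x x A] }  — shift
  I7: { [A → c B .] }  — reduce
  I8: { [A → c c .] }  — reduce
  I9: { [A → ( ( . x] }  — shift
  I10: { [A → ( ( x .] }  — reduce

No state contains more than one complete item.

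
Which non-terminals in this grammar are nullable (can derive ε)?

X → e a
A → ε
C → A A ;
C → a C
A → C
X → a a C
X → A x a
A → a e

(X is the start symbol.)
{ 'A' }

A non-terminal is nullable if it can derive ε (the empty string): either it has an ε-production, or it has a production whose right-hand side consists entirely of nullable non-terminals.

ε-productions: A → ε
So A is immediately nullable.
No further non-terminal can be added: every production for the remaining non-terminals contains a terminal or a non-nullable non-terminal.
Nullable = { 'A' }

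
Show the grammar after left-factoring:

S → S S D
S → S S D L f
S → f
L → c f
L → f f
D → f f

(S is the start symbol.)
Left-factoring transforms A → αβ₁ | αβ₂ into A → αA' and A' → β₁ | β₂
(α is the longest common prefix among the alternatives). Repeat until
no nonterminal has two alternatives with a common prefix.

Round 1: S has alternatives sharing prefix 'S S D'. Introduce S': S → S S D S'
  Add: S' → ε
  Add: S' → L f

No remaining common prefixes — done.

Resulting grammar:
S → S S D S'
S' → ε
S' → L f
S → f
L → c f
L → f f
D → f f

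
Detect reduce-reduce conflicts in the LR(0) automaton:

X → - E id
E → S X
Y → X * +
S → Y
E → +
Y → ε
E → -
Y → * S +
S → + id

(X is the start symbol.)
Augment with X' → X and build the canonical LR(0) collection (I0 = CLOSURE({[X' → . X]}), then GOTO on every symbol after a dot until no new states appear). It has 18 states:
  I0: { [X → . - E id], [X' → . X] }  — shift
  I1: { [E → . +], [E → . -], [E → . S X], [S → . + id], [S → . Y], [X → - . E id], [X → . - E id], [Y → . * S +], [Y → . X * +], [Y → .] }  — shift, reduce
  I2: { [X' → X .] }  — accept
  I3: { [S → . + id], [S → . Y], [X → . - E id], [Y → * . S +], [Y → . * S +], [Y → . X * +], [Y → .] }  — shift, reduce
  I4: { [E → + .], [S → + . id] }  — shift, reduce
  I5: { [E → - .], [E → . +], [E → . -], [E → . S X], [S → . + id], [S → . Y], [X → - . E id], [X → . - E id], [Y → . * S +], [Y → . X * +], [Y → .] }  — shift, 2 reduces
  I6: { [X → - E . id] }  — shift
  I7: { [E → S . X], [X → . - E id] }  — shift
  I8: { [Y → X . * +] }  — shift
  I9: { [S → Y .] }  — reduce
  I10: { [Y → X * . +] }  — shift
  I11: { [Y → X * + .] }  — reduce
  I12: { [E → S X .] }  — reduce
  I13: { [X → - E id .] }  — reduce
  I14: { [S → + id .] }  — reduce
  I15: { [S → + . id] }  — shift
  I16: { [Y → * S . +] }  — shift
  I17: { [Y → * S + .] }  — reduce

I5 contains complete items [E → - .], [Y → .] — reduce-reduce conflict.

Answer: Yes — I5: [E → - .] vs [Y → .]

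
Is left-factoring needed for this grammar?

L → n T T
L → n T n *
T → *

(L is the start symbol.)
Yes, L has productions with common prefix 'n T'

Left-factoring is needed when two productions for the same non-terminal
share a common prefix on the right-hand side.

Productions for L:
  L → n T T
  L → n T n *

Found common prefix 'n T' in productions for L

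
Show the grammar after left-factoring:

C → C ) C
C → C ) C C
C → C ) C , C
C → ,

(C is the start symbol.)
C → C ) C C'
C' → ε
C' → C
C' → , C
C → ,

Left-factoring transforms A → αβ₁ | αβ₂ into A → αA' and A' → β₁ | β₂
(α is the longest common prefix among the alternatives). Repeat until
no nonterminal has two alternatives with a common prefix.

Round 1: C has alternatives sharing prefix 'C ) C'. Introduce C': C → C ) C C'
  Add: C' → ε
  Add: C' → C
  Add: C' → , C

No remaining common prefixes — done.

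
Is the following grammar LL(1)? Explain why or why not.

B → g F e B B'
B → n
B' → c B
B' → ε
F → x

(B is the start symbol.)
A grammar is LL(1) if for each non-terminal N with multiple productions, the predict sets of those productions are pairwise disjoint, where PREDICT(N → α) = (FIRST(α) \ {ε}) ∪ (FOLLOW(N) if α ⇒* ε).

Relevant sets:
  FOLLOW(B') = { $, 'c' }

For B:
  PREDICT(B → g F e B B') = { 'g' }
  PREDICT(B → n) = { 'n' }
For B':
  PREDICT(B' → c B) = { 'c' }
  PREDICT(B' → ε) = { $, 'c' }
F has a single production, so nothing to check there.

Conflict found: Predict set conflict for B': { 'c' }
The grammar is NOT LL(1).

Answer: No. Predict set conflict for B': { 'c' }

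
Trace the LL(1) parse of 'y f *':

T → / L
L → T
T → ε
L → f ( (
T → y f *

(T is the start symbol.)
Stack is shown with the top on the left.

Stack    Input    Action
------------------------
T $      y f * $  output T → y f *
y f * $  y f * $  match 'y'
f * $    f * $    match 'f'
* $      * $      match '*'
$        $        accept

The string is accepted.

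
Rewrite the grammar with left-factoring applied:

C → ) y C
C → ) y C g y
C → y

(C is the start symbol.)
Left-factoring transforms A → αβ₁ | αβ₂ into A → αA' and A' → β₁ | β₂
(α is the longest common prefix among the alternatives). Repeat until
no nonterminal has two alternatives with a common prefix.

Round 1: C has alternatives sharing prefix ') y C'. Introduce C': C → ) y C C'
  Add: C' → ε
  Add: C' → g y

No remaining common prefixes — done.

Resulting grammar:
C → ) y C C'
C' → ε
C' → g y
C → y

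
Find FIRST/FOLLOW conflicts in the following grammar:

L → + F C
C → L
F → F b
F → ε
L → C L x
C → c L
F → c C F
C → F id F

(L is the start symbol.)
A FIRST/FOLLOW conflict occurs when a non-terminal N has a nullable alternative N → β (β ⇒* ε) and another alternative N → α with FIRST(α) ∩ FOLLOW(N) ≠ ∅: on such a lookahead the parser cannot decide between expanding α and letting N vanish via β.

Nullable non-terminals: F.
FIRST sets used below: FIRST(F) = { 'b', 'c', ε }

F: nullable alternative(s) F → ε; FOLLOW(F) = { $, '+', 'b', 'c', 'id', 'x' }
  F → F b: FIRST \ {ε} = { 'b', 'c' } — overlaps FOLLOW(F) on { 'b', 'c' }: CONFLICT
  F → ε: FIRST \ {ε} = { } — this is the only nullable alternative, skip
  F → c C F: FIRST \ {ε} = { 'c' } — overlaps FOLLOW(F) on { 'c' }: CONFLICT

C, L have no nullable alternative, so no FIRST/FOLLOW check is needed there.

So the grammar has 2 FIRST/FOLLOW conflicts (marked CONFLICT above).

Answer: Yes. F → F b with FOLLOW(F) on { 'b', 'c' }; F → c C F with FOLLOW(F) on { 'c' }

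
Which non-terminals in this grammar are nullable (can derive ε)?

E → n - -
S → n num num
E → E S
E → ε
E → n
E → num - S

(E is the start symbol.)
{ 'E' }

A non-terminal is nullable if it can derive ε (the empty string): either it has an ε-production, or it has a production whose right-hand side consists entirely of nullable non-terminals.

ε-productions: E → ε
So E is immediately nullable.
No further non-terminal can be added: every production for the remaining non-terminals contains a terminal or a non-nullable non-terminal.
Nullable = { 'E' }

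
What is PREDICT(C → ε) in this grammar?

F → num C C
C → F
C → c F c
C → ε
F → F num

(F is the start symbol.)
{ $, 'c', 'num' }

PREDICT(C → ε) = (FIRST(RHS) \ {ε}) ∪ (FOLLOW(C) if ε ∈ FIRST(RHS), i.e. RHS ⇒* ε)
The right-hand side is ε (FIRST(ε) = { ε }), so the predict set is FOLLOW(C) = { $, 'c', 'num' }
PREDICT(C → ε) = { $, 'c', 'num' }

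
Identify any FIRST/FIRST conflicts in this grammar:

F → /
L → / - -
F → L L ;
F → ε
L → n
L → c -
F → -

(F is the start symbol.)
FIRST sets of the non-terminals at (or reachable through a nullable prefix from) the front of some alternative:
  FIRST(L) = { '/', 'c', 'n' }

Productions for F:
  F → /: FIRST = { '/' }
  F → L L ;: FIRST = { '/', 'c', 'n' }
  F → ε: FIRST = { ε }
  F → -: FIRST = { '-' }
Productions for L:
  L → / - -: FIRST = { '/' }
  L → n: FIRST = { 'n' }
  L → c -: FIRST = { 'c' }

Conflict for F: F → / and F → L L ;
  Overlap: { '/' }

Answer: Yes. F → '/' / F → L L ';' on { '/' }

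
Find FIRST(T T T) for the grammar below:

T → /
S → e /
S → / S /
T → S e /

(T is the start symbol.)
FIRST sets of the non-terminals involved (from the grammar, by fixed-point iteration):
  FIRST(T) = { '/', 'e' }

To compute FIRST(T T T), process the symbols left to right:
Symbol T is a non-terminal. Add FIRST(T) \ {ε} = { '/', 'e' }
T is not nullable (ε ∉ FIRST(T)), so stop here.
FIRST(T T T) = { '/', 'e' }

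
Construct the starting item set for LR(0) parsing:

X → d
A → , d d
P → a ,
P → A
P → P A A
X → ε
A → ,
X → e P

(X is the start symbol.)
{ [X → . d], [X → . e P], [X → .], [X' → . X] }

First, augment the grammar with X' → X
I₀ = CLOSURE({ [X' → . X] }):
  [X' → . X] has the dot before X: add [X → . d], [X → .], [X → . e P]
No further items can be added.

I₀ = { [X → . d], [X → . e P], [X → .], [X' → . X] }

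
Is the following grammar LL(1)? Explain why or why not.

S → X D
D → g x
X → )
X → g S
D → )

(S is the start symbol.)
For D:
  PREDICT(D → g x) = { 'g' }
  PREDICT(D → ')') = { ')' }
For X:
  PREDICT(X → ')') = { ')' }
  PREDICT(X → g S) = { 'g' }
S has a single production, so nothing to check there.

All predict sets are disjoint. The grammar IS LL(1).

Answer: Yes, the grammar is LL(1).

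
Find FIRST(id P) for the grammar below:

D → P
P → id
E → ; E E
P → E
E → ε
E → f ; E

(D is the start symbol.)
To compute FIRST(id P), process the symbols left to right:
Symbol id is a terminal. Add 'id' and stop.
FIRST(id P) = { 'id' }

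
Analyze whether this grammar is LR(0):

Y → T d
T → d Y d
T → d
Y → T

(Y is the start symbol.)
A grammar is LR(0) if no state in the canonical LR(0) collection has:
  - both a shift item (dot before a terminal) and a complete item (shift-reduce conflict), or
  - two or more complete items (reduce-reduce conflict; the accept item [Y' → Y .] counts as a complete item here).

Augment with Y' → Y and build the canonical LR(0) collection (I0 = CLOSURE({[Y' → . Y]}), then GOTO on every symbol after a dot until no new states appear). It has 7 states:
  I0: { [T → . d Y d], [T → . d], [Y → . T d], [Y → . T], [Y' → . Y] }  — shift
  I1: { [Y → T . d], [Y → T .] }  — shift, reduce
  I2: { [Y' → Y .] }  — accept
  I3: { [T → . d Y d], [T → . d], [T → d . Y d], [T → d .], [Y → . T d], [Y → . T] }  — shift, reduce
  I4: { [T → d Y . d] }  — shift
  I5: { [T → d Y d .] }  — reduce
  I6: { [Y → T d .] }  — reduce

Conflict in state I1:
  Shift-reduce conflict between [Y → T .] and [Y → T . d]
So the grammar is NOT LR(0).

Answer: No. Shift-reduce conflict between [Y → T .] and [Y → T . d]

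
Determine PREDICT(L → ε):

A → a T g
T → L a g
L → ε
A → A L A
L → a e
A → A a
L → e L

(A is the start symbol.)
PREDICT(L → ε) = (FIRST(RHS) \ {ε}) ∪ (FOLLOW(L) if ε ∈ FIRST(RHS), i.e. RHS ⇒* ε)
The right-hand side is ε (FIRST(ε) = { ε }), so the predict set is FOLLOW(L) = { 'a' }
PREDICT(L → ε) = { 'a' }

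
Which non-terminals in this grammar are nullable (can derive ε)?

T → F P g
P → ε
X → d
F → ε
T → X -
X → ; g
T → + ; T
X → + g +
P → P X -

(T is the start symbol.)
{ 'F', 'P' }

ε-productions: P → ε, F → ε
So P, F are immediately nullable.
No further non-terminal can be added: every production for the remaining non-terminals contains a terminal or a non-nullable non-terminal.
Nullable = { 'F', 'P' }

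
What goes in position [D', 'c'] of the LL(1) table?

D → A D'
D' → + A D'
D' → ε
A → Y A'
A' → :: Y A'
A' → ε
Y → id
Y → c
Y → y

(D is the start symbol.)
Empty (error entry)

To find M[D', 'c'], we find productions for D' where 'c' is in the predict set (PREDICT(N → α) = (FIRST(α) \ {ε}) ∪ (FOLLOW(N) if α ⇒* ε)).

Relevant sets:
  FOLLOW(D') = { $ }

D' → + A D': PREDICT = { '+' }
D' → ε: PREDICT = { $ }

M[D', 'c'] is empty (no production applies)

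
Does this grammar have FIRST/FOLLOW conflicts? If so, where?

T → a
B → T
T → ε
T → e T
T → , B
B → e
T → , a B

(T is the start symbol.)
Nullable non-terminals: B, T.
FIRST sets used below: FIRST(T) = { ',', 'a', 'e', ε }

B: nullable alternative(s) B → T; FOLLOW(B) = { $ }
  B → T: FIRST \ {ε} = { ',', 'a', 'e' } — this is the only nullable alternative, skip
  B → e: FIRST \ {ε} = { 'e' } — disjoint from FOLLOW(B)

T: nullable alternative(s) T → ε; FOLLOW(T) = { $ }
  T → a: FIRST \ {ε} = { 'a' } — disjoint from FOLLOW(T)
  T → ε: FIRST \ {ε} = { } — this is the only nullable alternative, skip
  T → e T: FIRST \ {ε} = { 'e' } — disjoint from FOLLOW(T)
  T → , B: FIRST \ {ε} = { ',' } — disjoint from FOLLOW(T)
  T → , a B: FIRST \ {ε} = { ',' } — disjoint from FOLLOW(T)

No FIRST/FOLLOW conflicts found.

Answer: No FIRST/FOLLOW conflicts.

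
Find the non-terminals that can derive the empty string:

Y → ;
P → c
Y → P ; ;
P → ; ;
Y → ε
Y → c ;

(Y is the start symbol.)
{ 'Y' }

ε-productions: Y → ε
So Y is immediately nullable.
No further non-terminal can be added: every production for the remaining non-terminals contains a terminal or a non-nullable non-terminal.
Nullable = { 'Y' }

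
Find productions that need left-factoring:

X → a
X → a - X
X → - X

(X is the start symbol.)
Left-factoring is needed when two productions for the same non-terminal
share a common prefix on the right-hand side.

Productions for X:
  X → a
  X → a - X
  X → - X

Found common prefix 'a' in productions for X

Answer: Yes, X has productions with common prefix 'a'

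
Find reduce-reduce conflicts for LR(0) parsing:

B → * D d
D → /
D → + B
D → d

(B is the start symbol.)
No reduce-reduce conflicts

A reduce-reduce conflict occurs when an LR(0) state has two complete items [A → α .] and [B → β .] — both call for a reduction, and with no lookahead the parser cannot choose between them.

Augment with B' → B and build the canonical LR(0) collection (I0 = CLOSURE({[B' → . B]}), then GOTO on every symbol after a dot until no new states appear). It has 9 states:
  I0: { [B → . * D d], [B' → . B] }  — shift
  I1: { [B → * . D d], [D → . + B], [D → . /], [D → . d] }  — shift
  I2: { [B' → B .] }  — accept
  I3: { [B → . * D d], [D → + . B] }  — shift
  I4: { [D → / .] }  — reduce
  I5: { [B → * D . d] }  — shift
  I6: { [D → d .] }  — reduce
  I7: { [B → * D d .] }  — reduce
  I8: { [D → + B .] }  — reduce

No state contains more than one complete item.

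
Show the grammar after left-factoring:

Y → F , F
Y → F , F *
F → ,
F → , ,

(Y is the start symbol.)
Left-factoring transforms A → αβ₁ | αβ₂ into A → αA' and A' → β₁ | β₂
(α is the longest common prefix among the alternatives). Repeat until
no nonterminal has two alternatives with a common prefix.

Round 1: Y has alternatives sharing prefix 'F , F'. Introduce Y': Y → F , F Y'
  Add: Y' → ε
  Add: Y' → *

Round 2: F has alternatives sharing prefix ','. Introduce F': F → , F'
  Add: F' → ε
  Add: F' → ,

No remaining common prefixes — done.

Resulting grammar:
Y → F , F Y'
Y' → ε
Y' → *
F → , F'
F' → ε
F' → ,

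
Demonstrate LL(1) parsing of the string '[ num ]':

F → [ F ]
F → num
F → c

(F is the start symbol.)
LL(1) parsing maintains a stack (initially the start symbol over $) and the input. At each step: if the stack top is a terminal, match it against the current input token; if it is a non-terminal N, replace it with the RHS of M[N, lookahead] (the unique production whose predict set contains the lookahead).

Stack is shown with the top on the left.

Stack    Input      Action
--------------------------
F $      [ num ] $  output F → [ F ]
[ F ] $  [ num ] $  match '['
F ] $    num ] $    output F → num
num ] $  num ] $    match 'num'
] $      ] $        match ']'
$        $          accept

The string is accepted.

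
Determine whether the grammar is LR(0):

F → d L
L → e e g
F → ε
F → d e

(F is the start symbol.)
No. Shift-reduce conflict between [F → .] and [F → . d L]

Augment with F' → F and build the canonical LR(0) collection (I0 = CLOSURE({[F' → . F]}), then GOTO on every symbol after a dot until no new states appear). It has 7 states:
  I0: { [F → . d L], [F → . d e], [F → .], [F' → . F] }  — shift, reduce
  I1: { [F' → F .] }  — accept
  I2: { [F → d . L], [F → d . e], [L → . e e g] }  — shift
  I3: { [F → d L .] }  — reduce
  I4: { [F → d e .], [L → e . e g] }  — shift, reduce
  I5: { [L → e e . g] }  — shift
  I6: { [L → e e g .] }  — reduce

Conflict in state I0:
  Shift-reduce conflict between [F → .] and [F → . d L]
So the grammar is NOT LR(0).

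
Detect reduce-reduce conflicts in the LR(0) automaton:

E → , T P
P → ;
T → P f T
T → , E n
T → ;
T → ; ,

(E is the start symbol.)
Yes — I4: [P → ; .] vs [T → ; .]

A reduce-reduce conflict occurs when an LR(0) state has two complete items [A → α .] and [B → β .] — both call for a reduction, and with no lookahead the parser cannot choose between them.

Augment with E' → E and build the canonical LR(0) collection (I0 = CLOSURE({[E' → . E]}), then GOTO on every symbol after a dot until no new states appear). It has 14 states:
  I0: { [E → . , T P], [E' → . E] }  — shift
  I1: { [E → , . T P], [P → . ;], [T → . , E n], [T → . ; ,], [T → . ;], [T → . P f T] }  — shift
  I2: { [E' → E .] }  — accept
  I3: { [E → . , T P], [T → , . E n] }  — shift
  I4: { [P → ; .], [T → ; . ,], [T → ; .] }  — shift, 2 reduces
  I5: { [T → P . f T] }  — shift
  I6: { [E → , T . P], [P → . ;] }  — shift
  I7: { [P → ; .] }  — reduce
  I8: { [E → , T P .] }  — reduce
  I9: { [P → . ;], [T → . , E n], [T → . ; ,], [T → . ;], [T → . P f T], [T → P f . T] }  — shift
  I10: { [T → P f T .] }  — reduce
  I11: { [T → ; , .] }  — reduce
  I12: { [T → , E . n] }  — shift
  I13: { [T → , E n .] }  — reduce

I4 contains complete items [P → ; .], [T → ; .] — reduce-reduce conflict.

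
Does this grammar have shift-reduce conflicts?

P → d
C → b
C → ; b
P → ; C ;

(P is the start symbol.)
No shift-reduce conflicts

Augment with P' → P and build the canonical LR(0) collection (I0 = CLOSURE({[P' → . P]}), then GOTO on every symbol after a dot until no new states appear). It has 9 states:
  I0: { [P → . ; C ;], [P → . d], [P' → . P] }  — shift
  I1: { [C → . ; b], [C → . b], [P → ; . C ;] }  — shift
  I2: { [P' → P .] }  — accept
  I3: { [P → d .] }  — reduce
  I4: { [C → ; . b] }  — shift
  I5: { [P → ; C . ;] }  — shift
  I6: { [C → b .] }  — reduce
  I7: { [P → ; C ; .] }  — reduce
  I8: { [C → ; b .] }  — reduce

No state contains both a complete item and a shift item.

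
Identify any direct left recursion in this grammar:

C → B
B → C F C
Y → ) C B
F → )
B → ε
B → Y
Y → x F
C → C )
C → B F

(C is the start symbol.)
Yes, C is left-recursive

Direct left recursion occurs when N → N α for some non-terminal N (the right-hand side begins with the left-hand side itself).

C → B: starts with B
B → C F C: starts with C
Y → ) C B: starts with ')'
F → ): starts with ')'
B → ε: starts with ε
B → Y: starts with Y
Y → x F: starts with x
C → C ): LEFT RECURSIVE (starts with C)
C → B F: starts with B

The grammar has direct left recursion on: C.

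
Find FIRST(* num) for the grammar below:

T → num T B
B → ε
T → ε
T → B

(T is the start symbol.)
To compute FIRST(* num), process the symbols left to right:
Symbol * is a terminal. Add '*' and stop.
FIRST(* num) = { '*' }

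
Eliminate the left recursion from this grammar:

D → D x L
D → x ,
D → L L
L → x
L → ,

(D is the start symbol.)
D → x , D'
D → L L D'
D' → x L D'
D' → ε
L → x
L → ,

D is directly left-recursive. The standard transformation for
  A → A α₁ | ... | A α_m | β₁ | ... | β_n
is
  A  → β₁ A' | ... | β_n A'
  A' → α₁ A' | ... | α_m A' | ε

D → x , becomes D → x , D'
D → L L becomes D → L L D'
D → D x L becomes D' → x L D'
Add D' → ε

Productions for other non-terminals are unchanged:
  L → x
  L → ,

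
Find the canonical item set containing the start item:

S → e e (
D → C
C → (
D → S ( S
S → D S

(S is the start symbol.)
{ [C → . (], [D → . C], [D → . S ( S], [S → . D S], [S → . e e (], [S' → . S] }

First, augment the grammar with S' → S
I₀ = CLOSURE({ [S' → . S] }):
  [S' → . S] has the dot before S: add [S → . e e (], [S → . D S]
  [S → . D S] has the dot before D: add [D → . C], [D → . S ( S]
  [D → . C] has the dot before C: add [C → . (]
No further items can be added.

I₀ = { [C → . (], [D → . C], [D → . S ( S], [S → . D S], [S → . e e (], [S' → . S] }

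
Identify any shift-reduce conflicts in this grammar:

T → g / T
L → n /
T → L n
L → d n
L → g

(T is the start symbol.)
Yes — I4: [L → g .] vs [T → g . / T]

A shift-reduce conflict occurs when an LR(0) state has both:
  - a complete (reduce) item [A → α .] (dot at the end), and
  - a shift item [B → β . c γ] (dot before a terminal).

Augment with T' → T and build the canonical LR(0) collection (I0 = CLOSURE({[T' → . T]}), then GOTO on every symbol after a dot until no new states appear). It has 11 states:
  I0: { [L → . d n], [L → . g], [L → . n /], [T → . L n], [T → . g / T], [T' → . T] }  — shift
  I1: { [T → L . n] }  — shift
  I2: { [T' → T .] }  — accept
  I3: { [L → d . n] }  — shift
  I4: { [L → g .], [T → g . / T] }  — shift, reduce
  I5: { [L → n . /] }  — shift
  I6: { [L → n / .] }  — reduce
  I7: { [L → . d n], [L → . g], [L → . n /], [T → . L n], [T → . g / T], [T → g / . T] }  — shift
  I8: { [T → g / T .] }  — reduce
  I9: { [L → d n .] }  — reduce
  I10: { [T → L n .] }  — reduce

I4 contains reduce item [L → g .] and shift item [T → g . / T] — shift-reduce conflict.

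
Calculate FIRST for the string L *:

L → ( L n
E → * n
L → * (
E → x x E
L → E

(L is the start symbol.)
{ '(', '*', 'x' }

FIRST sets of the non-terminals involved (from the grammar, by fixed-point iteration):
  FIRST(L) = { '(', '*', 'x' }

To compute FIRST(L *), process the symbols left to right:
Symbol L is a non-terminal. Add FIRST(L) \ {ε} = { '(', '*', 'x' }
L is not nullable (ε ∉ FIRST(L)), so stop here.
FIRST(L *) = { '(', '*', 'x' }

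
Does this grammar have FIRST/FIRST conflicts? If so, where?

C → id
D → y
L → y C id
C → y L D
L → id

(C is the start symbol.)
No FIRST/FIRST conflicts.

A FIRST/FIRST conflict occurs when two productions N → α and N → β for the same non-terminal have FIRST(α) ∩ FIRST(β) ≠ ∅ (with ε ∈ FIRST of a nullable right-hand side, so two nullable alternatives also conflict).

Productions for C:
  C → id: FIRST = { 'id' }
  C → y L D: FIRST = { 'y' }
Productions for L:
  L → y C id: FIRST = { 'y' }
  L → id: FIRST = { 'id' }
D has only one production, so no FIRST/FIRST conflict is possible there.

All alternatives of each non-terminal have pairwise disjoint FIRST sets.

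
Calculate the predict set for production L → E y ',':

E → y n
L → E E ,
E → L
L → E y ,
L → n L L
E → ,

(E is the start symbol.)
{ ',', 'n', 'y' }

PREDICT(L → E y ',') = (FIRST(RHS) \ {ε}) ∪ (FOLLOW(L) if ε ∈ FIRST(RHS), i.e. RHS ⇒* ε)
FIRST(E) = { ',', 'n', 'y' }
FIRST(E y ',') = { ',', 'n', 'y' }
ε ∉ FIRST(E y ','), so FOLLOW(L) is not added.
PREDICT(L → E y ',') = { ',', 'n', 'y' }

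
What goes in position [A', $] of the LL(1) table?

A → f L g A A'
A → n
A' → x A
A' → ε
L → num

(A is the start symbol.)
To find M[A', $], we find productions for A' where $ is in the predict set (PREDICT(N → α) = (FIRST(α) \ {ε}) ∪ (FOLLOW(N) if α ⇒* ε)).

Relevant sets:
  FOLLOW(A') = { $, 'x' }

A' → x A: PREDICT = { 'x' }
A' → ε: PREDICT = { $, 'x' }
  $ is in predict set, so this production goes in M[A', $]

M[A', $] = A' → ε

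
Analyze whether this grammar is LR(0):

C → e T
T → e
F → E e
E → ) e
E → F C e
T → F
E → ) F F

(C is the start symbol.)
No. Shift-reduce conflict between [T → F .] and [C → . e T]

A grammar is LR(0) if no state in the canonical LR(0) collection has:
  - both a shift item (dot before a terminal) and a complete item (shift-reduce conflict), or
  - two or more complete items (reduce-reduce conflict; the accept item [C' → C .] counts as a complete item here).

Augment with C' → C and build the canonical LR(0) collection (I0 = CLOSURE({[C' → . C]}), then GOTO on every symbol after a dot until no new states appear). It has 14 states:
  I0: { [C → . e T], [C' → . C] }  — shift
  I1: { [C' → C .] }  — accept
  I2: { [C → e . T], [E → . ) F F], [E → . ) e], [E → . F C e], [F → . E e], [T → . F], [T → . e] }  — shift
  I3: { [E → ) . F F], [E → ) . e], [E → . ) F F], [E → . ) e], [E → . F C e], [F → . E e] }  — shift
  I4: { [F → E . e] }  — shift
  I5: { [C → . e T], [E → F . C e], [T → F .] }  — shift, reduce
  I6: { [C → e T .] }  — reduce
  I7: { [T → e .] }  — reduce
  I8: { [E → F C . e] }  — shift
  I9: { [E → F C e .] }  — reduce
  I10: { [F → E e .] }  — reduce
  I11: { [C → . e T], [E → ) F . F], [E → . ) F F], [E → . ) e], [E → . F C e], [E → F . C e], [F → . E e] }  — shift
  I12: { [E → ) e .] }  — reduce
  I13: { [C → . e T], [E → ) F F .], [E → F . C e] }  — shift, reduce

Conflict in state I5:
  Shift-reduce conflict between [T → F .] and [C → . e T]
So the grammar is NOT LR(0).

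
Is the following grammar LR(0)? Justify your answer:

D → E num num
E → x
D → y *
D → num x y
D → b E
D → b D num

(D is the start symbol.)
No. Shift-reduce conflict between [D → b E .] and [D → E . num num]

Augment with D' → D and build the canonical LR(0) collection (I0 = CLOSURE({[D' → . D]}), then GOTO on every symbol after a dot until no new states appear). It has 15 states:
  I0: { [D → . E num num], [D → . b D num], [D → . b E], [D → . num x y], [D → . y *], [D' → . D], [E → . x] }  — shift
  I1: { [D' → D .] }  — accept
  I2: { [D → E . num num] }  — shift
  I3: { [D → . E num num], [D → . b D num], [D → . b E], [D → . num x y], [D → . y *], [D → b . D num], [D → b . E], [E → . x] }  — shift
  I4: { [D → num . x y] }  — shift
  I5: { [E → x .] }  — reduce
  I6: { [D → y . *] }  — shift
  I7: { [D → y * .] }  — reduce
  I8: { [D → num x . y] }  — shift
  I9: { [D → num x y .] }  — reduce
  I10: { [D → b D . num] }  — shift
  I11: { [D → E . num num], [D → b E .] }  — shift, reduce
  I12: { [D → E num . num] }  — shift
  I13: { [D → E num num .] }  — reduce
  I14: { [D → b D num .] }  — reduce

Conflict in state I11:
  Shift-reduce conflict between [D → b E .] and [D → E . num num]
So the grammar is NOT LR(0).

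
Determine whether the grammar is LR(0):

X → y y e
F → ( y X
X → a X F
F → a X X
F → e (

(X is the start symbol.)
A grammar is LR(0) if no state in the canonical LR(0) collection has:
  - both a shift item (dot before a terminal) and a complete item (shift-reduce conflict), or
  - two or more complete items (reduce-reduce conflict; the accept item [X' → X .] counts as a complete item here).

Augment with X' → X and build the canonical LR(0) collection (I0 = CLOSURE({[X' → . X]}), then GOTO on every symbol after a dot until no new states appear). It has 16 states:
  I0: { [X → . a X F], [X → . y y e], [X' → . X] }  — shift
  I1: { [X' → X .] }  — accept
  I2: { [X → . a X F], [X → . y y e], [X → a . X F] }  — shift
  I3: { [X → y . y e] }  — shift
  I4: { [X → y y . e] }  — shift
  I5: { [X → y y e .] }  — reduce
  I6: { [F → . ( y X], [F → . a X X], [F → . e (], [X → a X . F] }  — shift
  I7: { [F → ( . y X] }  — shift
  I8: { [X → a X F .] }  — reduce
  I9: { [F → a . X X], [X → . a X F], [X → . y y e] }  — shift
  I10: { [F → e . (] }  — shift
  I11: { [F → e ( .] }  — reduce
  I12: { [F → a X . X], [X → . a X F], [X → . y y e] }  — shift
  I13: { [F → a X X .] }  — reduce
  I14: { [F → ( y . X], [X → . a X F], [X → . y y e] }  — shift
  I15: { [F → ( y X .] }  — reduce

Every state is either a pure shift/goto state or contains exactly one complete item and nothing to shift — no conflicts. The grammar is LR(0).

Answer: Yes, the grammar is LR(0)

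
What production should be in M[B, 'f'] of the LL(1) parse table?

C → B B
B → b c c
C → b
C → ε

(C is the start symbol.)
Empty (error entry)

To find M[B, 'f'], we find productions for B where 'f' is in the predict set (PREDICT(N → α) = (FIRST(α) \ {ε}) ∪ (FOLLOW(N) if α ⇒* ε)).

B → b c c: PREDICT = { 'b' }

M[B, 'f'] is empty (no production applies)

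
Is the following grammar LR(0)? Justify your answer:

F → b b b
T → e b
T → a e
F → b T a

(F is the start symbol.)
Yes, the grammar is LR(0)

A grammar is LR(0) if no state in the canonical LR(0) collection has:
  - both a shift item (dot before a terminal) and a complete item (shift-reduce conflict), or
  - two or more complete items (reduce-reduce conflict; the accept item [F' → F .] counts as a complete item here).

Augment with F' → F and build the canonical LR(0) collection (I0 = CLOSURE({[F' → . F]}), then GOTO on every symbol after a dot until no new states appear). It has 11 states:
  I0: { [F → . b T a], [F → . b b b], [F' → . F] }  — shift
  I1: { [F' → F .] }  — accept
  I2: { [F → b . T a], [F → b . b b], [T → . a e], [T → . e b] }  — shift
  I3: { [F → b T . a] }  — shift
  I4: { [T → a . e] }  — shift
  I5: { [F → b b . b] }  — shift
  I6: { [T → e . b] }  — shift
  I7: { [T → e b .] }  — reduce
  I8: { [F → b b b .] }  — reduce
  I9: { [T → a e .] }  — reduce
  I10: { [F → b T a .] }  — reduce

Every state is either a pure shift/goto state or contains exactly one complete item and nothing to shift — no conflicts. The grammar is LR(0).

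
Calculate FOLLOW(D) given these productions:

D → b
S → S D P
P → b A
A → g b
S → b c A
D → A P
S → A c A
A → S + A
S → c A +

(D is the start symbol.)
{ $, 'b' }

To compute FOLLOW(D), find every occurrence of D on a right-hand side N → α D β: add FIRST(β) \ {ε}, and if β is empty or nullable also add FOLLOW(N). Iterate to a fixed point.

D is the start symbol, so $ ∈ FOLLOW(D).
In S → S D P: D is followed by P, add FIRST(P) \ {ε} = { 'b' }

Taking the union: FOLLOW(D) = { $, 'b' }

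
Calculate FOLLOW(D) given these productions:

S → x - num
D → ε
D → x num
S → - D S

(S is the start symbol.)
In S → - D S: D is followed by S, add FIRST(S) \ {ε} = { '-', 'x' }

Taking the union: FOLLOW(D) = { '-', 'x' }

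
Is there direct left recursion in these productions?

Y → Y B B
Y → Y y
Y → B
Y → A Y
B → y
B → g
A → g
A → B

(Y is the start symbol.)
Direct left recursion occurs when N → N α for some non-terminal N (the right-hand side begins with the left-hand side itself).

Y → Y B B: LEFT RECURSIVE (starts with Y)
Y → Y y: LEFT RECURSIVE (starts with Y)
Y → B: starts with B
Y → A Y: starts with A
B → y: starts with y
B → g: starts with g
A → g: starts with g
A → B: starts with B

The grammar has direct left recursion on: Y.

Answer: Yes, Y is left-recursive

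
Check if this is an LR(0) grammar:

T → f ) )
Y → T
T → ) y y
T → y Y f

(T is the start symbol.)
Yes, the grammar is LR(0)

Augment with T' → T and build the canonical LR(0) collection (I0 = CLOSURE({[T' → . T]}), then GOTO on every symbol after a dot until no new states appear). It has 12 states:
  I0: { [T → . ) y y], [T → . f ) )], [T → . y Y f], [T' → . T] }  — shift
  I1: { [T → ) . y y] }  — shift
  I2: { [T' → T .] }  — accept
  I3: { [T → f . ) )] }  — shift
  I4: { [T → . ) y y], [T → . f ) )], [T → . y Y f], [T → y . Y f], [Y → . T] }  — shift
  I5: { [Y → T .] }  — reduce
  I6: { [T → y Y . f] }  — shift
  I7: { [T → y Y f .] }  — reduce
  I8: { [T → f ) . )] }  — shift
  I9: { [T → f ) ) .] }  — reduce
  I10: { [T → ) y . y] }  — shift
  I11: { [T → ) y y .] }  — reduce

Every state is either a pure shift/goto state or contains exactly one complete item and nothing to shift — no conflicts. The grammar is LR(0).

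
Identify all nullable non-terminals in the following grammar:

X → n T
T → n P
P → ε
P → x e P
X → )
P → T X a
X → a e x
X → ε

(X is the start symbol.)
A non-terminal is nullable if it can derive ε (the empty string): either it has an ε-production, or it has a production whose right-hand side consists entirely of nullable non-terminals.

ε-productions: P → ε, X → ε
So P, X are immediately nullable.
No further non-terminal can be added: every production for the remaining non-terminals contains a terminal or a non-nullable non-terminal.
Nullable = { 'P', 'X' }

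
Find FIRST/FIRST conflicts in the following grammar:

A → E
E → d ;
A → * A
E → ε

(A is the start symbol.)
A FIRST/FIRST conflict occurs when two productions N → α and N → β for the same non-terminal have FIRST(α) ∩ FIRST(β) ≠ ∅ (with ε ∈ FIRST of a nullable right-hand side, so two nullable alternatives also conflict).

FIRST sets of the non-terminals at (or reachable through a nullable prefix from) the front of some alternative:
  FIRST(E) = { 'd', ε }

Productions for A:
  A → E: FIRST = { 'd', ε }
  A → * A: FIRST = { '*' }
Productions for E:
  E → d ;: FIRST = { 'd' }
  E → ε: FIRST = { ε }

All alternatives of each non-terminal have pairwise disjoint FIRST sets.

Answer: No FIRST/FIRST conflicts.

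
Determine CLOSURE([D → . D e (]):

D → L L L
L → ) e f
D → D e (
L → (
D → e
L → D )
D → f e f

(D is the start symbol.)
{ [D → . D e (], [D → . L L L], [D → . e], [D → . f e f], [L → . (], [L → . ) e f], [L → . D )] }

To compute CLOSURE, for each item [A → α.Bβ] where B is a non-terminal, add [B → .γ] for all productions B → γ; repeat for the newly added items until nothing changes.

Start with: [D → . D e (]
  [D → . D e (] has the dot before D: add [D → . L L L], [D → . e], [D → . f e f]
  [D → . L L L] has the dot before L: add [L → . ) e f], [L → . (], [L → . D )]
No further items can be added.

CLOSURE = { [D → . D e (], [D → . L L L], [D → . e], [D → . f e f], [L → . (], [L → . ) e f], [L → . D )] }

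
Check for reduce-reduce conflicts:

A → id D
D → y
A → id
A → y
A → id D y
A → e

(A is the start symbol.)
No reduce-reduce conflicts

A reduce-reduce conflict occurs when an LR(0) state has two complete items [A → α .] and [B → β .] — both call for a reduction, and with no lookahead the parser cannot choose between them.

Augment with A' → A and build the canonical LR(0) collection (I0 = CLOSURE({[A' → . A]}), then GOTO on every symbol after a dot until no new states appear). It has 8 states:
  I0: { [A → . e], [A → . id D y], [A → . id D], [A → . id], [A → . y], [A' → . A] }  — shift
  I1: { [A' → A .] }  — accept
  I2: { [A → e .] }  — reduce
  I3: { [A → id . D y], [A → id . D], [A → id .], [D → . y] }  — shift, reduce
  I4: { [A → y .] }  — reduce
  I5: { [A → id D . y], [A → id D .] }  — shift, reduce
  I6: { [D → y .] }  — reduce
  I7: { [A → id D y .] }  — reduce

No state contains more than one complete item.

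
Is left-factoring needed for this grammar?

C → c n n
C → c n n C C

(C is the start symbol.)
Yes, C has productions with common prefix 'c n n'

Left-factoring is needed when two productions for the same non-terminal
share a common prefix on the right-hand side.

Productions for C:
  C → c n n
  C → c n n C C

Found common prefix 'c n n' in productions for C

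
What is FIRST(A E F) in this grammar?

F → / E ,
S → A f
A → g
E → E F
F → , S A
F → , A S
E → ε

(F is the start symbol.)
FIRST sets of the non-terminals involved (from the grammar, by fixed-point iteration):
  FIRST(A) = { 'g' }

To compute FIRST(A E F), process the symbols left to right:
Symbol A is a non-terminal. Add FIRST(A) \ {ε} = { 'g' }
A is not nullable (ε ∉ FIRST(A)), so stop here.
FIRST(A E F) = { 'g' }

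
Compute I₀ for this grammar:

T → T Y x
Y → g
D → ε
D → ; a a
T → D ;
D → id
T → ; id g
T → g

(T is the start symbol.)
{ [D → . ; a a], [D → . id], [D → .], [T → . ; id g], [T → . D ;], [T → . T Y x], [T → . g], [T' → . T] }

First, augment the grammar with T' → T
I₀ = CLOSURE({ [T' → . T] }):
  [T' → . T] has the dot before T: add [T → . T Y x], [T → . D ;], [T → . ; id g], [T → . g]
  [T → . D ;] has the dot before D: add [D → .], [D → . ; a a], [D → . id]
No further items can be added.

I₀ = { [D → . ; a a], [D → . id], [D → .], [T → . ; id g], [T → . D ;], [T → . T Y x], [T → . g], [T' → . T] }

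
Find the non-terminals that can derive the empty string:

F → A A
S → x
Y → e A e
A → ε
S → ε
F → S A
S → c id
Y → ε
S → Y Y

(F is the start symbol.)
{ 'A', 'F', 'S', 'Y' }

ε-productions: A → ε, S → ε, Y → ε
So A, S, Y are immediately nullable.
F → A A: every symbol on the right is nullable, so F is nullable too.
Every non-terminal is now nullable.
Nullable = { 'A', 'F', 'S', 'Y' }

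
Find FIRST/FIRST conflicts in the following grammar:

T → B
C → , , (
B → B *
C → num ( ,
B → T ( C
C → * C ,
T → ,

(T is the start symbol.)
Yes. T → B / T → ',' on { ',' }; B → B '*' / B → T '(' C on { ',' }

A FIRST/FIRST conflict occurs when two productions N → α and N → β for the same non-terminal have FIRST(α) ∩ FIRST(β) ≠ ∅ (with ε ∈ FIRST of a nullable right-hand side, so two nullable alternatives also conflict).

FIRST sets of the non-terminals at (or reachable through a nullable prefix from) the front of some alternative:
  FIRST(B) = { ',' }
  FIRST(T) = { ',' }

Productions for T:
  T → B: FIRST = { ',' }
  T → ,: FIRST = { ',' }
Productions for C:
  C → , , (: FIRST = { ',' }
  C → num ( ,: FIRST = { 'num' }
  C → * C ,: FIRST = { '*' }
Productions for B:
  B → B *: FIRST = { ',' }
  B → T ( C: FIRST = { ',' }

Conflict for T: T → B and T → ,
  Overlap: { ',' }
Conflict for B: B → B * and B → T ( C
  Overlap: { ',' }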